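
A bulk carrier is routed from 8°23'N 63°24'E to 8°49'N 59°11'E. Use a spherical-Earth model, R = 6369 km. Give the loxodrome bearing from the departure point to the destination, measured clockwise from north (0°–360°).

Meridional parts: M(φ₁)=+0.1468, M(φ₂)=+0.1545 → ΔM = +0.0076;  Δλ = -0.0736 rad
tan C = Δλ / ΔM = -9.6213 → C = 275.93°

275.9°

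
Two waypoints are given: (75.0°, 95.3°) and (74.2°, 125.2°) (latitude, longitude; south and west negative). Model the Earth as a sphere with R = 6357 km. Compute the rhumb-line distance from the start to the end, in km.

885 km

Rhumb course C = atan2(Δλ, Δψ) with Δψ = ln[tan(π/4+φ₂/2)/tan(π/4+φ₁/2)] = -0.0526, Δλ = +0.5219 → C = 95.75°
d = R·|Δφ| / |cos C| = 6357·0.01396 / 0.10027 = 885 km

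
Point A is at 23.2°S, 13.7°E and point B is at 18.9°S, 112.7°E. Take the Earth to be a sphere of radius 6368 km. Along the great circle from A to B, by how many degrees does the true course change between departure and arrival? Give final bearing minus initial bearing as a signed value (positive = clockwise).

-45.6°

At departure: θ₁ = atan2(sin Δλ cos φ₂, cos φ₁ sin φ₂ − sin φ₁ cos φ₂ cos Δλ) = 110.86°
At arrival: θ₂ = atan2(sin Δλ cos φ₁, −cos φ₂ sin φ₁ + sin φ₂ cos φ₁ cos Δλ) = 65.21°
Δθ = θ₂ − θ₁ = -45.6°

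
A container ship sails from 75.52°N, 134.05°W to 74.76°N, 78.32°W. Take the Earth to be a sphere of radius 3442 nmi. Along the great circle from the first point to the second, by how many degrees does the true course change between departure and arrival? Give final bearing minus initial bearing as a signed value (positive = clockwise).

Initial bearing θ₁ = atan2(sin Δλ cos φ₂, cos φ₁ sin φ₂ − sin φ₁ cos φ₂ cos Δλ) = 65.73°
Final bearing θ₂ = (initial bearing from the destination back to the start) + 180° = 119.87°
Δθ = θ₂ − θ₁ = +54.1°

+54.1°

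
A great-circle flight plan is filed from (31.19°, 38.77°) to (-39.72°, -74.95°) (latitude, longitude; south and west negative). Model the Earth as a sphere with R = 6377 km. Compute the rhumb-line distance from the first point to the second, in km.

14178 km

Δψ = ln[tan(π/4+φ₂/2)/tan(π/4+φ₁/2)] = -1.3300;  Δφ = -1.2376 rad,  Δλ = -1.9848 rad
q = Δφ/Δψ = 0.9306
d = R·√(Δφ² + q²Δλ²) = 6377·2.22326 = 14178 km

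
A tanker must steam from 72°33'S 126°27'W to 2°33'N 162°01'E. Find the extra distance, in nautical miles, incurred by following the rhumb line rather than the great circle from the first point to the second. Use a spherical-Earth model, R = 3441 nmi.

Great circle: cos σ = sin φ₁ sin φ₂ + cos φ₁ cos φ₂ cos Δλ,  σ = 1.5183 rad → d_gc = 5224.6 nmi
Rhumb line: Δψ = +1.9188, q = Δφ/Δψ = 0.6831, d_rh = R√(Δφ²+q²Δλ²) = 5381.0 nmi
Excess = 5381.0 − 5224.6 = 156.4 ≈ 156 nmi

156 nmi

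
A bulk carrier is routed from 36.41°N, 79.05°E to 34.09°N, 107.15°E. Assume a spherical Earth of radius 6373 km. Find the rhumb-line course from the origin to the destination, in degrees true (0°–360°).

Δψ = ln[tan(π/4+φ₂/2)/tan(π/4+φ₁/2)] = -0.0496
Δλ = +0.4904 rad (taken the short way round)
course = atan2(Δλ, Δψ) = 95.77°

95.8°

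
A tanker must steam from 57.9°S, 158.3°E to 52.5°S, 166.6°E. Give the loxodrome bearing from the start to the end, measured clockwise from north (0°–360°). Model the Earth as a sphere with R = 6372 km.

41.2°

Meridional parts: M(φ₁)=-1.2459, M(φ₂)=-1.0804 → ΔM = +0.1655;  Δλ = +0.1449 rad
tan C = Δλ / ΔM = +0.8755 → C = 41.20°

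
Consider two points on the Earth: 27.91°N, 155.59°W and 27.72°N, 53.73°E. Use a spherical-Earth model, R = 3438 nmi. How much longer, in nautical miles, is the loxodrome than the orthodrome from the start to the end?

Great circle: cos σ = sin φ₁ sin φ₂ + cos φ₁ cos φ₂ cos Δλ,  σ = 2.0537 rad → d_gc = 7060.5 nmi
Rhumb line: Δψ = -0.0037, q = Δφ/Δψ = 0.8845, d_rh = R√(Δφ²+q²Δλ²) = 7996.8 nmi
Excess = 7996.8 − 7060.5 = 936.3 ≈ 936 nmi

936 nmi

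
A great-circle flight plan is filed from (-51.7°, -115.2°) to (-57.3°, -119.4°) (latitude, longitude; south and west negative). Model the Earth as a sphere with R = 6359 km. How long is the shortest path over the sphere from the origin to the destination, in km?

678 km

Haversine: a = sin²(Δφ/2)+cos φ₁ cos φ₂ sin²(Δλ/2) = 0.00284;  σ = 2·atan2(√a,√(1−a))
σ = 6.105° → d = Rσ = 6359·0.10656 = 678 km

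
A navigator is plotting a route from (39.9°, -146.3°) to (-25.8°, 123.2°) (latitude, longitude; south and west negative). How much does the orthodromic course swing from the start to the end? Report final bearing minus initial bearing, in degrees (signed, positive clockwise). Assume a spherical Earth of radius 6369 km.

At departure: θ₁ = atan2(sin Δλ cos φ₂, cos φ₁ sin φ₂ − sin φ₁ cos φ₂ cos Δλ) = 249.93°
At arrival: θ₂ = atan2(sin Δλ cos φ₁, −cos φ₂ sin φ₁ + sin φ₂ cos φ₁ cos Δλ) = 233.17°
Δθ = θ₂ − θ₁ = -16.8°

-16.8°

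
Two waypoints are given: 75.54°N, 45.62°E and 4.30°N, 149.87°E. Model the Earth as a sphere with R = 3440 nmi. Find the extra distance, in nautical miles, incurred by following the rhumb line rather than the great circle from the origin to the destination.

432 nmi

Great circle: cos σ = sin φ₁ sin φ₂ + cos φ₁ cos φ₂ cos Δλ,  σ = 1.5595 rad → d_gc = 5364.6 nmi
Rhumb line: Δψ = -1.9895, q = Δφ/Δψ = 0.6250, d_rh = R√(Δφ²+q²Δλ²) = 5796.2 nmi
Excess = 5796.2 − 5364.6 = 431.6 ≈ 432 nmi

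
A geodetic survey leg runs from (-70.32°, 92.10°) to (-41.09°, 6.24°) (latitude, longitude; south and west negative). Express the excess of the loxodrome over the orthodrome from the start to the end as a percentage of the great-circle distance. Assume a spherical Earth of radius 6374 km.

Great circle: σ = 0.8800 rad → d_gc = Rσ = 5608.9 km
Rhumb: Δφ = +0.5102, Δλ = -1.4985, Δψ = +0.9639, q = Δφ/Δψ = 0.5293 → d_rh = R√(Δφ²+q²Δλ²) = 6010.8 km
Excess = (6010.8 − 5608.9) / 5608.9 = 401.9 / 5608.9 = 7.17% ≈ 7.2%

7.2%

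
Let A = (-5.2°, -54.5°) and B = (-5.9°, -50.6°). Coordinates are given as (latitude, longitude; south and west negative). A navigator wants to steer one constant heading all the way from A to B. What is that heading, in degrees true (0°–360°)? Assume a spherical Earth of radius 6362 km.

Meridional parts: M(φ₁)=-0.0909, M(φ₂)=-0.1032 → ΔM = -0.0123;  Δλ = +0.0681 rad
tan C = Δλ / ΔM = -5.5453 → C = 100.22°

100.2°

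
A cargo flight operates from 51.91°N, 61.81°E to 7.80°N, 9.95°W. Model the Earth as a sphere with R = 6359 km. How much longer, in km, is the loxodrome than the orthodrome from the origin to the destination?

Great circle: cos σ = sin φ₁ sin φ₂ + cos φ₁ cos φ₂ cos Δλ,  σ = 1.2681 rad → d_gc = 8063.7 km
Rhumb line: Δψ = -0.9271, q = Δφ/Δψ = 0.8304, d_rh = R√(Δφ²+q²Δλ²) = 8228.6 km
Excess = 8228.6 − 8063.7 = 164.9 ≈ 165 km

165 km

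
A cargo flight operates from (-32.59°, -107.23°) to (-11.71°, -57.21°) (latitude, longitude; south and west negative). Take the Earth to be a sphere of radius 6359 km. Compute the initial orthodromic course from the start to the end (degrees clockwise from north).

θ = atan2( sin Δλ·cos φ₂ ,  cos φ₁ sin φ₂ − sin φ₁ cos φ₂ cos Δλ )
  = atan2(+0.7503, +0.1679) = 77.39°

77.4°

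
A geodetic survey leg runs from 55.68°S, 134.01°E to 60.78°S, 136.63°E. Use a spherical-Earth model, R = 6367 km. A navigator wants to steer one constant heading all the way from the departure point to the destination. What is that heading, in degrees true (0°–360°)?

164.9°

Meridional parts: M(φ₁)=-1.1751, M(φ₂)=-1.3445 → ΔM = -0.1694;  Δλ = +0.0457 rad
tan C = Δλ / ΔM = -0.2699 → C = 164.89°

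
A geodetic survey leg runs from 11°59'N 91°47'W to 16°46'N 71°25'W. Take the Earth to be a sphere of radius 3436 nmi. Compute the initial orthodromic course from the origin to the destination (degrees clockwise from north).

N = sin Δλ·cos φ₂ = +0.3332;  D = cos φ₁ sin φ₂ − sin φ₁ cos φ₂ cos Δλ = +0.0958
initial course = atan2(N, D) = 73.96°

74.0°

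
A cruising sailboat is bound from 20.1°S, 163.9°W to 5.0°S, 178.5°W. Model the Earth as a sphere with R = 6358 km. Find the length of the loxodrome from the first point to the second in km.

2301 km

Δψ = ln[tan(π/4+φ₂/2)/tan(π/4+φ₁/2)] = +0.2709;  Δφ = +0.2635 rad,  Δλ = -0.2548 rad
q = Δφ/Δψ = 0.9730
d = R·√(Δφ² + q²Δλ²) = 6358·0.36184 = 2301 km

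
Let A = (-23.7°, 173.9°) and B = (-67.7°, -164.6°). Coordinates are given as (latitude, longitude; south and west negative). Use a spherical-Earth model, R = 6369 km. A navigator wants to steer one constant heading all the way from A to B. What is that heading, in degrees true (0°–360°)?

Meridional parts: M(φ₁)=-0.4260, M(φ₂)=-1.6241 → ΔM = -1.1981;  Δλ = +0.3752 rad
tan C = Δλ / ΔM = -0.3132 → C = 162.61°

162.6°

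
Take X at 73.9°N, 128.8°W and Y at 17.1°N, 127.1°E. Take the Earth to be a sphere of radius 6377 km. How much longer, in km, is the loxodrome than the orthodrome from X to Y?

Great circle: cos σ = sin φ₁ sin φ₂ + cos φ₁ cos φ₂ cos Δλ,  σ = 1.3511 rad → d_gc = 8615.9 km
Rhumb line: Δψ = -1.6530, q = Δφ/Δψ = 0.5997, d_rh = R√(Δφ²+q²Δλ²) = 9394.2 km
Excess = 9394.2 − 8615.9 = 778.3 ≈ 778 km

778 km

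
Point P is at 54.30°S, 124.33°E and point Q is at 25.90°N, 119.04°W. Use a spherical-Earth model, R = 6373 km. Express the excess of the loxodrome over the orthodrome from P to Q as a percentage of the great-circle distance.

2.8%

Great circle: σ = 2.2019 rad → d_gc = Rσ = 14032.5 km
Rhumb: Δφ = +1.3998, Δλ = +2.0356, Δψ = +1.6014, q = Δφ/Δψ = 0.8741 → d_rh = R√(Δφ²+q²Δλ²) = 14427.7 km
Excess = (14427.7 − 14032.5) / 14032.5 = 395.2 / 14032.5 = 2.82% ≈ 2.8%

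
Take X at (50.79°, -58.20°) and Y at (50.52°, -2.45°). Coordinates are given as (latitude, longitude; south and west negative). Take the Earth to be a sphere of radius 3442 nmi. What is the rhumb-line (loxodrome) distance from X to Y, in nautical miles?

2123 nmi

Δψ = ln[tan(π/4+φ₂/2)/tan(π/4+φ₁/2)] = -0.0074;  Δφ = -0.0047 rad,  Δλ = +0.9730 rad
q = Δφ/Δψ = 0.6340
d = R·√(Δφ² + q²Δλ²) = 3442·0.61690 = 2123 nmi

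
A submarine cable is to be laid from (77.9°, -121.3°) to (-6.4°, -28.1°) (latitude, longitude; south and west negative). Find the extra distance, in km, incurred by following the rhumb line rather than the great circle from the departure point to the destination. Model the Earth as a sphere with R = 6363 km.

Great circle: cos σ = sin φ₁ sin φ₂ + cos φ₁ cos φ₂ cos Δλ,  σ = 1.6917 rad → d_gc = 10764.4 km
Rhumb line: Δψ = -2.3564, q = Δφ/Δψ = 0.6244, d_rh = R√(Δφ²+q²Δλ²) = 11376.0 km
Excess = 11376.0 − 10764.4 = 611.6 ≈ 612 km

612 km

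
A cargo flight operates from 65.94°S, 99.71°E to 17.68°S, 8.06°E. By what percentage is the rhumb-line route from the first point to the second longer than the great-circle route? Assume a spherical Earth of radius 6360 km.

6.0%

Great circle: σ = 1.3014 rad → d_gc = Rσ = 8277.0 km
Rhumb: Δφ = +0.8423, Δλ = -1.5996, Δψ = +1.2324, q = Δφ/Δψ = 0.6835 → d_rh = R√(Δφ²+q²Δλ²) = 8777.5 km
Excess = (8777.5 − 8277.0) / 8277.0 = 500.5 / 8277.0 = 6.047% ≈ 6.0%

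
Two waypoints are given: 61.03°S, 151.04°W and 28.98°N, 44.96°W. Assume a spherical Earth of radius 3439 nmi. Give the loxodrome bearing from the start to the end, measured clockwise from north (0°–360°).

Δψ = ln[tan(π/4+φ₂/2)/tan(π/4+φ₁/2)] = +1.8823
Δλ = +1.8514 rad (taken the short way round)
course = atan2(Δλ, Δψ) = 44.53°

44.5°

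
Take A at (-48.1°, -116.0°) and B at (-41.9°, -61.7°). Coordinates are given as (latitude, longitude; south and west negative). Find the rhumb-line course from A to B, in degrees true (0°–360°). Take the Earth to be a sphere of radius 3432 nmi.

80.8°

Δψ = ln[tan(π/4+φ₂/2)/tan(π/4+φ₁/2)] = +0.1533
Δλ = +0.9477 rad (taken the short way round)
course = atan2(Δλ, Δψ) = 80.81°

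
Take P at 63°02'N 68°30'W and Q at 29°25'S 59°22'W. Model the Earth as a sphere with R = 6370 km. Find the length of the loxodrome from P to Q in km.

10312 km

Δψ = ln[tan(π/4+φ₂/2)/tan(π/4+φ₁/2)] = -1.9657;  Δφ = -1.6136 rad,  Δλ = +0.1594 rad
q = Δφ/Δψ = 0.8209
d = R·√(Δφ² + q²Δλ²) = 6370·1.61885 = 10312 km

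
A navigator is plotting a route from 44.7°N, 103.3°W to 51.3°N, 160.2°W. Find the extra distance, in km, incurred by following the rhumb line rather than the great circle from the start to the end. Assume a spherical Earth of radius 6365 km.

Great circle: cos σ = sin φ₁ sin φ₂ + cos φ₁ cos φ₂ cos Δλ,  σ = 0.6573 rad → d_gc = 4183.7 km
Rhumb line: Δψ = +0.1725, q = Δφ/Δψ = 0.6678, d_rh = R√(Δφ²+q²Δλ²) = 4284.7 km
Excess = 4284.7 − 4183.7 = 101.0 ≈ 101 km

101 km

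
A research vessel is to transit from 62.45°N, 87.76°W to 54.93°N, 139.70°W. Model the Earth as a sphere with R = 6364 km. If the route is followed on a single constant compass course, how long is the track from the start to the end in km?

Rhumb course C = atan2(Δλ, Δψ) with Δψ = ln[tan(π/4+φ₂/2)/tan(π/4+φ₁/2)] = -0.2537, Δλ = -0.9065 → C = 254.36°
d = R·|Δφ| / |cos C| = 6364·0.13125 / 0.26954 = 3099 km

3099 km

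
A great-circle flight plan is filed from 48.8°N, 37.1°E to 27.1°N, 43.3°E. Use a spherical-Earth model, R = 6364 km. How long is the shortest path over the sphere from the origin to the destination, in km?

cos σ = sin φ₁ sin φ₂ + cos φ₁ cos φ₂ cos Δλ
      = sin(48.80°)sin(27.10°) + cos(48.80°)cos(27.10°)cos(6.20°) = 0.9257
σ = 22.225° → d = Rσ = 6364·0.38791 = 2469 km

2469 km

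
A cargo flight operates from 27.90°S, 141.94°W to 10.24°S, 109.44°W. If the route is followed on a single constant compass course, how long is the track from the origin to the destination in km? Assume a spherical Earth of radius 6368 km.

Δψ = ln[tan(π/4+φ₂/2)/tan(π/4+φ₁/2)] = +0.3277;  Δφ = +0.3082 rad,  Δλ = +0.5672 rad
q = Δφ/Δψ = 0.9405
d = R·√(Δφ² + q²Δλ²) = 6368·0.61611 = 3923 km

3923 km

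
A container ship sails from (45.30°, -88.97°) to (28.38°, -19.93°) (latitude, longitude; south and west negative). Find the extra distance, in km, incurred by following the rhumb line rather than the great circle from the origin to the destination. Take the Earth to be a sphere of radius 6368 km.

153 km

Great circle: cos σ = sin φ₁ sin φ₂ + cos φ₁ cos φ₂ cos Δλ,  σ = 0.9773 rad → d_gc = 6223.7 km
Rhumb line: Δψ = -0.3719, q = Δφ/Δψ = 0.7941, d_rh = R√(Δφ²+q²Δλ²) = 6376.9 km
Excess = 6376.9 − 6223.7 = 153.2 ≈ 153 km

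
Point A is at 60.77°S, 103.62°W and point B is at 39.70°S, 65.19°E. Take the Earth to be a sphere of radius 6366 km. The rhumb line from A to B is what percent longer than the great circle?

Great circle: σ = 1.3808 rad → d_gc = Rσ = 8790.1 km
Rhumb: Δφ = +0.3677, Δλ = +2.9463, Δψ = +0.5881, q = Δφ/Δψ = 0.6253 → d_rh = R√(Δφ²+q²Δλ²) = 11960.3 km
Excess = (11960.3 − 8790.1) / 8790.1 = 3170.2 / 8790.1 = 36.07% ≈ 36.1%

36.1%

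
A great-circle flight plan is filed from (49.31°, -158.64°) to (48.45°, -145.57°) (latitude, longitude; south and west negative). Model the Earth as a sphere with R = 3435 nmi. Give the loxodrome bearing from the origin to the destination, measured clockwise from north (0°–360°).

95.7°

Δψ = ln[tan(π/4+φ₂/2)/tan(π/4+φ₁/2)] = -0.0228
Δλ = +0.2281 rad (taken the short way round)
course = atan2(Δλ, Δψ) = 95.71°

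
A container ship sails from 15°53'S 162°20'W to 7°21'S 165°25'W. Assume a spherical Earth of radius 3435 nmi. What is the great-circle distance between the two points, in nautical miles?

543 nmi

Haversine: a = sin²(Δφ/2)+cos φ₁ cos φ₂ sin²(Δλ/2) = 0.00623;  σ = 2·atan2(√a,√(1−a))
σ = 9.051° → d = Rσ = 3435·0.15797 = 543 nmi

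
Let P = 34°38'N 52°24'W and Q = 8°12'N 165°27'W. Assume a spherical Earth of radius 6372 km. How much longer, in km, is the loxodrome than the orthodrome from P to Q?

Great circle: cos σ = sin φ₁ sin φ₂ + cos φ₁ cos φ₂ cos Δλ,  σ = 1.8109 rad → d_gc = 11539.1 km
Rhumb line: Δψ = -0.5014, q = Δφ/Δψ = 0.9201, d_rh = R√(Δφ²+q²Δλ²) = 11935.2 km
Excess = 11935.2 − 11539.1 = 396.1 ≈ 396 km

396 km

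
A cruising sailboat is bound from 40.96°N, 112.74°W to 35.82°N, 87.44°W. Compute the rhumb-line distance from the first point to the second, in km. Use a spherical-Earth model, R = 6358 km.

2272 km

Δψ = ln[tan(π/4+φ₂/2)/tan(π/4+φ₁/2)] = -0.1145;  Δφ = -0.0897 rad,  Δλ = +0.4416 rad
q = Δφ/Δψ = 0.7832
d = R·√(Δφ² + q²Δλ²) = 6358·0.35729 = 2272 km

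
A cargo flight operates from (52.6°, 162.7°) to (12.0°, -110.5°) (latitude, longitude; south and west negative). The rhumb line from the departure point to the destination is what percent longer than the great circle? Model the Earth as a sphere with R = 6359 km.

3.6%

Great circle: σ = 1.3711 rad → d_gc = Rσ = 8719.1 km
Rhumb: Δφ = -0.7086, Δλ = +1.5149, Δψ = -0.8723, q = Δφ/Δψ = 0.8123 → d_rh = R√(Δφ²+q²Δλ²) = 9030.3 km
Excess = (9030.3 − 8719.1) / 8719.1 = 311.2 / 8719.1 = 3.57% ≈ 3.6%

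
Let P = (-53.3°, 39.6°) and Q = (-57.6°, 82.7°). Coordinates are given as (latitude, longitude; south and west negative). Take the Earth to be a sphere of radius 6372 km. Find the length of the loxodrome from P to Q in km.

Rhumb course C = atan2(Δλ, Δψ) with Δψ = ln[tan(π/4+φ₂/2)/tan(π/4+φ₁/2)] = -0.1325, Δλ = +0.7522 → C = 99.99°
d = R·|Δφ| / |cos C| = 6372·0.07505 / 0.17346 = 2757 km

2757 km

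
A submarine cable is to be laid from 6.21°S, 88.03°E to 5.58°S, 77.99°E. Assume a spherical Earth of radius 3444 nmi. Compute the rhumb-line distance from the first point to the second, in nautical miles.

Δψ = ln[tan(π/4+φ₂/2)/tan(π/4+φ₁/2)] = +0.0111;  Δφ = +0.0110 rad,  Δλ = -0.1752 rad
q = Δφ/Δψ = 0.9947
d = R·√(Δφ² + q²Δλ²) = 3444·0.17465 = 601 nmi

601 nmi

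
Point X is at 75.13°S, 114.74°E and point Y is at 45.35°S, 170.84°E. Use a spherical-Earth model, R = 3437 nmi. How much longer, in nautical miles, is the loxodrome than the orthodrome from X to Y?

71 nmi

Great circle: cos σ = sin φ₁ sin φ₂ + cos φ₁ cos φ₂ cos Δλ,  σ = 0.6630 rad → d_gc = 2278.6 nmi
Rhumb line: Δψ = +1.1464, q = Δφ/Δψ = 0.4534, d_rh = R√(Δφ²+q²Δλ²) = 2349.3 nmi
Excess = 2349.3 − 2278.6 = 70.7 ≈ 71 nmi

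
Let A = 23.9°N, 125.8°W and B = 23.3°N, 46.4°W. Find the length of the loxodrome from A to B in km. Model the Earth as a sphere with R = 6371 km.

8091 km

Δψ = ln[tan(π/4+φ₂/2)/tan(π/4+φ₁/2)] = -0.0114;  Δφ = -0.0105 rad,  Δλ = +1.3858 rad
q = Δφ/Δψ = 0.9164
d = R·√(Δφ² + q²Δλ²) = 6371·1.26992 = 8091 km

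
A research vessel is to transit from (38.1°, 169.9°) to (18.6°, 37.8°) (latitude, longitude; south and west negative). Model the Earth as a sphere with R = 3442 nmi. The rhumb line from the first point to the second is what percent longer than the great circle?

8.7%

Great circle: σ = 1.8789 rad → d_gc = Rσ = 6467.0 nmi
Rhumb: Δφ = -0.3403, Δλ = -2.3056, Δψ = -0.3897, q = Δφ/Δψ = 0.8733 → d_rh = R√(Δφ²+q²Δλ²) = 7028.6 nmi
Excess = (7028.6 − 6467.0) / 6467.0 = 561.6 / 6467.0 = 8.68% ≈ 8.7%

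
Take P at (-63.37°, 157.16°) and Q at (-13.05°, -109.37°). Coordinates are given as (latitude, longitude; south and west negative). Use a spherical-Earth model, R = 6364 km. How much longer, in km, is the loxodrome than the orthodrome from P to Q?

Great circle: cos σ = sin φ₁ sin φ₂ + cos φ₁ cos φ₂ cos Δλ,  σ = 1.3945 rad → d_gc = 8874.4 km
Rhumb line: Δψ = +1.2113, q = Δφ/Δψ = 0.7250, d_rh = R√(Δφ²+q²Δλ²) = 9375.3 km
Excess = 9375.3 − 8874.4 = 500.9 ≈ 501 km

501 km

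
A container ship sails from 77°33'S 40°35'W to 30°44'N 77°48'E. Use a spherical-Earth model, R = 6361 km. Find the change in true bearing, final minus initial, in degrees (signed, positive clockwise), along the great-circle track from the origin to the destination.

At departure: θ₁ = atan2(sin Δλ cos φ₂, cos φ₁ sin φ₂ − sin φ₁ cos φ₂ cos Δλ) = 110.90°
At arrival: θ₂ = atan2(sin Δλ cos φ₁, −cos φ₂ sin φ₁ + sin φ₂ cos φ₁ cos Δλ) = 13.55°
Δθ = θ₂ − θ₁ = -97.4°

-97.4°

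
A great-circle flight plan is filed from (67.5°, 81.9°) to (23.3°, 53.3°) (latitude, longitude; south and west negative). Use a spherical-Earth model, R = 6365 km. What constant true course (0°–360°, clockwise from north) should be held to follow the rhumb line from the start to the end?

Meridional parts: M(φ₁)=+1.6149, M(φ₂)=+0.4184 → ΔM = -1.1965;  Δλ = -0.4992 rad
tan C = Δλ / ΔM = +0.4172 → C = 202.64°

202.6°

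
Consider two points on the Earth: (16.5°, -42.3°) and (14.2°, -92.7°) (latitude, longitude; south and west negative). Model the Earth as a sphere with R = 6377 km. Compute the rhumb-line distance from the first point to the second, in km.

Δψ = ln[tan(π/4+φ₂/2)/tan(π/4+φ₁/2)] = -0.0416;  Δφ = -0.0401 rad,  Δλ = -0.8796 rad
q = Δφ/Δψ = 0.9643
d = R·√(Δφ² + q²Δλ²) = 6377·0.84915 = 5415 km

5415 km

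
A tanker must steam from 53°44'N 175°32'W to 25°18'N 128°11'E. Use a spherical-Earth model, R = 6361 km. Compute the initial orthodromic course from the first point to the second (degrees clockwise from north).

258.6°

θ = atan2( sin Δλ·cos φ₂ ,  cos φ₁ sin φ₂ − sin φ₁ cos φ₂ cos Δλ )
  = atan2(-0.7520, -0.1518) = 258.59°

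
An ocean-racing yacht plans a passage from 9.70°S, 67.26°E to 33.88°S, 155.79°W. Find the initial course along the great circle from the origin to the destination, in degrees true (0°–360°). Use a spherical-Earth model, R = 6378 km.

139.0°

N = sin Δλ·cos φ₂ = +0.5667;  D = cos φ₁ sin φ₂ − sin φ₁ cos φ₂ cos Δλ = -0.6517
initial course = atan2(N, D) = 138.99°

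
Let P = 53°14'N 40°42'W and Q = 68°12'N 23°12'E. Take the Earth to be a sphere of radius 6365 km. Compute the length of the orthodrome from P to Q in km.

3632 km

Haversine: a = sin²(Δφ/2)+cos φ₁ cos φ₂ sin²(Δλ/2) = 0.07921;  σ = 2·atan2(√a,√(1−a))
σ = 32.692° → d = Rσ = 6365·0.57059 = 3632 km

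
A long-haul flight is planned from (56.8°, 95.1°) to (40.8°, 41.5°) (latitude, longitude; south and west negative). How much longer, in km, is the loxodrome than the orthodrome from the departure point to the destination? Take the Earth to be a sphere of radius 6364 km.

Great circle: cos σ = sin φ₁ sin φ₂ + cos φ₁ cos φ₂ cos Δλ,  σ = 0.6555 rad → d_gc = 4171.7 km
Rhumb line: Δψ = -0.4290, q = Δφ/Δψ = 0.6509, d_rh = R√(Δφ²+q²Δλ²) = 4263.1 km
Excess = 4263.1 − 4171.7 = 91.4 ≈ 91 km

91 km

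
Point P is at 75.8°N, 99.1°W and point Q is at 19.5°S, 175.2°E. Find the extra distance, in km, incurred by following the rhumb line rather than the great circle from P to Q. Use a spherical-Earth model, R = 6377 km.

453 km

Great circle: cos σ = sin φ₁ sin φ₂ + cos φ₁ cos φ₂ cos Δλ,  σ = 1.8821 rad → d_gc = 12001.9 km
Rhumb line: Δψ = -2.4301, q = Δφ/Δψ = 0.6845, d_rh = R√(Δφ²+q²Δλ²) = 12455.0 km
Excess = 12455.0 − 12001.9 = 453.1 ≈ 453 km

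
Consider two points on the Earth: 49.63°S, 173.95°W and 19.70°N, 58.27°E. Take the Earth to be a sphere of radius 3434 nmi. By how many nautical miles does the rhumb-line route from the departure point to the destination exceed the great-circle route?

281 nmi

Great circle: cos σ = sin φ₁ sin φ₂ + cos φ₁ cos φ₂ cos Δλ,  σ = 2.2529 rad → d_gc = 7736.4 nmi
Rhumb line: Δψ = +1.3515, q = Δφ/Δψ = 0.8953, d_rh = R√(Δφ²+q²Δλ²) = 8017.7 nmi
Excess = 8017.7 − 7736.4 = 281.3 ≈ 281 nmi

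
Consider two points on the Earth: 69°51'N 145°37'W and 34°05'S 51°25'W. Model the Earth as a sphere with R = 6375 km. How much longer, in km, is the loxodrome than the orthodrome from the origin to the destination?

Great circle: cos σ = sin φ₁ sin φ₂ + cos φ₁ cos φ₂ cos Δλ,  σ = 2.1496 rad → d_gc = 13703.5 km
Rhumb line: Δψ = -2.3612, q = Δφ/Δψ = 0.7682, d_rh = R√(Δφ²+q²Δλ²) = 14091.3 km
Excess = 14091.3 − 13703.5 = 387.8 ≈ 388 km

388 km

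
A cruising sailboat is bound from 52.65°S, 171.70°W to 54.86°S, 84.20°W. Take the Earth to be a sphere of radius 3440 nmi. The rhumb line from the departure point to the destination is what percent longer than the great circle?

Great circle: σ = 0.8429 rad → d_gc = Rσ = 2899.6 nmi
Rhumb: Δφ = -0.0386, Δλ = +1.5272, Δψ = -0.0653, q = Δφ/Δψ = 0.5911 → d_rh = R√(Δφ²+q²Δλ²) = 3108.0 nmi
Excess = (3108.0 − 2899.6) / 2899.6 = 208.4 / 2899.6 = 7.19% ≈ 7.2%

7.2%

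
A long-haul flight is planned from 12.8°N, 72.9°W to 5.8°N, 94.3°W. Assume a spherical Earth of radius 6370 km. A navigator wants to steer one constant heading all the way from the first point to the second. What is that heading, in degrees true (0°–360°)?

251.7°

Δψ = ln[tan(π/4+φ₂/2)/tan(π/4+φ₁/2)] = -0.1239
Δλ = -0.3735 rad (taken the short way round)
course = atan2(Δλ, Δψ) = 251.65°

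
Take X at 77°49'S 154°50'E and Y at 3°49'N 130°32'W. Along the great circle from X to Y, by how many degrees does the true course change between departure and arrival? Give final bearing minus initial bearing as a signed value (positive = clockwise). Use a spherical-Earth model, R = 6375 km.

Initial bearing θ₁ = atan2(sin Δλ cos φ₂, cos φ₁ sin φ₂ − sin φ₁ cos φ₂ cos Δλ) = 74.19°
Final bearing θ₂ = (initial bearing from the destination back to the start) + 180° = 11.74°
Δθ = θ₂ − θ₁ = -62.4°

-62.4°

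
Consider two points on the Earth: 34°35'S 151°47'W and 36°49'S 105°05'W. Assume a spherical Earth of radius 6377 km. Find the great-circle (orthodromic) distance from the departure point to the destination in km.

4186 km

Haversine: a = sin²(Δφ/2)+cos φ₁ cos φ₂ sin²(Δλ/2) = 0.10392;  σ = 2·atan2(√a,√(1−a))
σ = 37.612° → d = Rσ = 6377·0.65645 = 4186 km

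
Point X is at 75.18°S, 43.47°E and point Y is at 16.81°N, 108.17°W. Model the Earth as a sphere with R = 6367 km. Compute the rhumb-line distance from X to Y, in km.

15442 km

Δψ = ln[tan(π/4+φ₂/2)/tan(π/4+φ₁/2)] = +2.3375;  Δφ = +1.6055 rad,  Δλ = -2.6466 rad
q = Δφ/Δψ = 0.6869
d = R·√(Δφ² + q²Δλ²) = 6367·2.42535 = 15442 km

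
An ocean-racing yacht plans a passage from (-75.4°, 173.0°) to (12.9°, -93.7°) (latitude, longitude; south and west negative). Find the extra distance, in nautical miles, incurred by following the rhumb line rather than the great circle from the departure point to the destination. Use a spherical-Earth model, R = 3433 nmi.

Great circle: cos σ = sin φ₁ sin φ₂ + cos φ₁ cos φ₂ cos Δλ,  σ = 1.8031 rad → d_gc = 6189.9 nmi
Rhumb line: Δψ = +2.2820, q = Δφ/Δψ = 0.6753, d_rh = R√(Δφ²+q²Δλ²) = 6499.6 nmi
Excess = 6499.6 − 6189.9 = 309.7 ≈ 310 nmi

310 nmi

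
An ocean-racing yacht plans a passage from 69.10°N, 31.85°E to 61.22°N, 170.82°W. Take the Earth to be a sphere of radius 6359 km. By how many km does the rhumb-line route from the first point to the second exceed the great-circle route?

1925 km

Great circle: cos σ = sin φ₁ sin φ₂ + cos φ₁ cos φ₂ cos Δλ,  σ = 0.8495 rad → d_gc = 5402.3 km
Rhumb line: Δψ = -0.3301, q = Δφ/Δψ = 0.4166, d_rh = R√(Δφ²+q²Δλ²) = 7327.5 km
Excess = 7327.5 − 5402.3 = 1925.2 ≈ 1925 km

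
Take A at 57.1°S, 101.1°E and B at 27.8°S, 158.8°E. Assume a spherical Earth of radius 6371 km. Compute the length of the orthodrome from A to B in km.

Haversine: a = sin²(Δφ/2)+cos φ₁ cos φ₂ sin²(Δλ/2) = 0.17583;  σ = 2·atan2(√a,√(1−a))
σ = 49.584° → d = Rσ = 6371·0.86540 = 5513 km

5513 km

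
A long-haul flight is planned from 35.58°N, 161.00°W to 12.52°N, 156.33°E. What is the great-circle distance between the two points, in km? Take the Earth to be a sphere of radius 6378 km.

cos σ = sin φ₁ sin φ₂ + cos φ₁ cos φ₂ cos Δλ
      = sin(35.58°)sin(12.52°) + cos(35.58°)cos(12.52°)cos(-42.67°) = 0.7099
σ = 44.773° → d = Rσ = 6378·0.78143 = 4984 km

4984 km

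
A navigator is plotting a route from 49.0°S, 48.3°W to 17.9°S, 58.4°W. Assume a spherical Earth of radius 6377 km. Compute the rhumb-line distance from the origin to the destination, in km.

Δψ = ln[tan(π/4+φ₂/2)/tan(π/4+φ₁/2)] = +0.6662;  Δφ = +0.5428 rad,  Δλ = -0.1763 rad
q = Δφ/Δψ = 0.8148
d = R·√(Δφ² + q²Δλ²) = 6377·0.56148 = 3581 km

3581 km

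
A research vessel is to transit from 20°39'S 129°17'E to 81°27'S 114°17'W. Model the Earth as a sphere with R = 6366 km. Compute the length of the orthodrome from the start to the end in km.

8148 km

cos σ = sin φ₁ sin φ₂ + cos φ₁ cos φ₂ cos Δλ
      = sin(-20.65°)sin(-81.45°) + cos(-20.65°)cos(-81.45°)cos(116.43°) = 0.2868
σ = 73.333° → d = Rσ = 6366·1.27990 = 8148 km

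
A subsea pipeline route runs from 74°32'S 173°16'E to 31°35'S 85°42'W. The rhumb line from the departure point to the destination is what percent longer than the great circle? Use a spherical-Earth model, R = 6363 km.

Great circle: σ = 1.0913 rad → d_gc = Rσ = 6944.2 km
Rhumb: Δφ = +0.7496, Δλ = +1.7634, Δψ = +1.4151, q = Δφ/Δψ = 0.5297 → d_rh = R√(Δφ²+q²Δλ²) = 7620.9 km
Excess = (7620.9 − 6944.2) / 6944.2 = 676.7 / 6944.2 = 9.74% ≈ 9.7%

9.7%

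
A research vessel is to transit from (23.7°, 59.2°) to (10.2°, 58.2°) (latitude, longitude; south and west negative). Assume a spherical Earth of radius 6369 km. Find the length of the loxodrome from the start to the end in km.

1504 km

Rhumb course C = atan2(Δλ, Δψ) with Δψ = ln[tan(π/4+φ₂/2)/tan(π/4+φ₁/2)] = -0.2470, Δλ = -0.0175 → C = 184.04°
d = R·|Δφ| / |cos C| = 6369·0.23562 / 0.99751 = 1504 km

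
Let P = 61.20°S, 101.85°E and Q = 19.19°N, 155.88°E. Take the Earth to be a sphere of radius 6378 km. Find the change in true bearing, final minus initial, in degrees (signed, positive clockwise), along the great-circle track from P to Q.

Initial bearing θ₁ = atan2(sin Δλ cos φ₂, cos φ₁ sin φ₂ − sin φ₁ cos φ₂ cos Δλ) = 49.86°
Final bearing θ₂ = (initial bearing from the destination back to the start) + 180° = 22.95°
Δθ = θ₂ − θ₁ = -26.9°

-26.9°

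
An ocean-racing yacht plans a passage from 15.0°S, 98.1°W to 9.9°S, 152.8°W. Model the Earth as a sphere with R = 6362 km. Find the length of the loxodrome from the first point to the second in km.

Δψ = ln[tan(π/4+φ₂/2)/tan(π/4+φ₁/2)] = +0.0912;  Δφ = +0.0890 rad,  Δλ = -0.9547 rad
q = Δφ/Δψ = 0.9761
d = R·√(Δφ² + q²Δλ²) = 6362·0.93615 = 5956 km

5956 km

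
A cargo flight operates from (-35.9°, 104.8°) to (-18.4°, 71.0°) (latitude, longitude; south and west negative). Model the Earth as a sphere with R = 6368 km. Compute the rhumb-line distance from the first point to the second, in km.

3850 km

Rhumb course C = atan2(Δλ, Δψ) with Δψ = ln[tan(π/4+φ₂/2)/tan(π/4+φ₁/2)] = +0.3453, Δλ = -0.5899 → C = 300.34°
d = R·|Δφ| / |cos C| = 6368·0.30543 / 0.50517 = 3850 km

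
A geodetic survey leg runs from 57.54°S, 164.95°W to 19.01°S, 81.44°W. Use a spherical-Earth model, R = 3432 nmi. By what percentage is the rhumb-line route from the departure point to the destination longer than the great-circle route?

Great circle: σ = 1.2322 rad → d_gc = Rσ = 4228.8 nmi
Rhumb: Δφ = +0.6725, Δλ = +1.4575, Δψ = +0.8961, q = Δφ/Δψ = 0.7505 → d_rh = R√(Δφ²+q²Δλ²) = 4406.8 nmi
Excess = (4406.8 − 4228.8) / 4228.8 = 178.0 / 4228.8 = 4.21% ≈ 4.2%

4.2%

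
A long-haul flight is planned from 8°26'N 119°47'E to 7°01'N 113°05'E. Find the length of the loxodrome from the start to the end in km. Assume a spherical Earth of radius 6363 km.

754 km

Rhumb course C = atan2(Δλ, Δψ) with Δψ = ln[tan(π/4+φ₂/2)/tan(π/4+φ₁/2)] = -0.0250, Δλ = -0.1169 → C = 257.95°
d = R·|Δφ| / |cos C| = 6363·0.02473 / 0.20869 = 754 km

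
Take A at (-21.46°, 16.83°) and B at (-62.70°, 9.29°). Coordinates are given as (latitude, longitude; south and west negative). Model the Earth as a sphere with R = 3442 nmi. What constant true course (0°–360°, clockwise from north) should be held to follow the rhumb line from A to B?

Meridional parts: M(φ₁)=-0.3836, M(φ₂)=-1.4153 → ΔM = -1.0317;  Δλ = -0.1316 rad
tan C = Δλ / ΔM = +0.1276 → C = 187.27°

187.3°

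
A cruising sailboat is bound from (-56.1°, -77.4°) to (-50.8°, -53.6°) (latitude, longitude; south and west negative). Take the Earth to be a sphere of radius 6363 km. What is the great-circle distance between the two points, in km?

cos σ = sin φ₁ sin φ₂ + cos φ₁ cos φ₂ cos Δλ
      = sin(-56.10°)sin(-50.80°) + cos(-56.10°)cos(-50.80°)cos(23.80°) = 0.9657
σ = 15.040° → d = Rσ = 6363·0.26249 = 1670 km

1670 km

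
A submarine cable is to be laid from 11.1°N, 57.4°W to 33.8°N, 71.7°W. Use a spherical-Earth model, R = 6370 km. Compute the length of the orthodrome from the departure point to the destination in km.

2913 km

cos σ = sin φ₁ sin φ₂ + cos φ₁ cos φ₂ cos Δλ
      = sin(11.10°)sin(33.80°) + cos(11.10°)cos(33.80°)cos(-14.30°) = 0.8973
σ = 26.198° → d = Rσ = 6370·0.45724 = 2913 km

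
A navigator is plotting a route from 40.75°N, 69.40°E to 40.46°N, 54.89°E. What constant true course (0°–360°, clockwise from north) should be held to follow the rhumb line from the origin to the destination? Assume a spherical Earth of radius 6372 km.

Meridional parts: M(φ₁)=+0.7801, M(φ₂)=+0.7734 → ΔM = -0.0067;  Δλ = -0.2532 rad
tan C = Δλ / ΔM = +37.9868 → C = 268.49°

268.5°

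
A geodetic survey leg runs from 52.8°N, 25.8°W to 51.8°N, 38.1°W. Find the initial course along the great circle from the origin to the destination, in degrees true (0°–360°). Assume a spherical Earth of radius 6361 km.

θ = atan2( sin Δλ·cos φ₂ ,  cos φ₁ sin φ₂ − sin φ₁ cos φ₂ cos Δλ )
  = atan2(-0.1317, -0.0061) = 267.33°

267.3°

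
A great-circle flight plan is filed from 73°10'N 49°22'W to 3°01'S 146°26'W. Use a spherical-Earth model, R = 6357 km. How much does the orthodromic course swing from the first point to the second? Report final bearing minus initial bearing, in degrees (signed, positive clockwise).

At departure: θ₁ = atan2(sin Δλ cos φ₂, cos φ₁ sin φ₂ − sin φ₁ cos φ₂ cos Δλ) = 275.90°
At arrival: θ₂ = atan2(sin Δλ cos φ₁, −cos φ₂ sin φ₁ + sin φ₂ cos φ₁ cos Δλ) = 196.77°
Δθ = θ₂ − θ₁ = -79.1°

-79.1°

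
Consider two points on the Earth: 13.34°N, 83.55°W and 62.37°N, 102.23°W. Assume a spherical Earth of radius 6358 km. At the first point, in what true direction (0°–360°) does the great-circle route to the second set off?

349.0°

N = sin Δλ·cos φ₂ = -0.1485;  D = cos φ₁ sin φ₂ − sin φ₁ cos φ₂ cos Δλ = +0.7607
initial course = atan2(N, D) = 348.95°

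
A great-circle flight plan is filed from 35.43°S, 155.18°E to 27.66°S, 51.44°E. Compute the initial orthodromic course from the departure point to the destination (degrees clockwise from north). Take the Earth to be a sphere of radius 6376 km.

239.8°

N = sin Δλ·cos φ₂ = -0.8604;  D = cos φ₁ sin φ₂ − sin φ₁ cos φ₂ cos Δλ = -0.5002
initial course = atan2(N, D) = 239.83°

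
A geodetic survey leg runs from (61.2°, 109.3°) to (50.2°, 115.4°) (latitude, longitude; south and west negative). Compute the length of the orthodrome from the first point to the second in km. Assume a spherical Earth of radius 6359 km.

1278 km

cos σ = sin φ₁ sin φ₂ + cos φ₁ cos φ₂ cos Δλ
      = sin(61.20°)sin(50.20°) + cos(61.20°)cos(50.20°)cos(6.10°) = 0.9799
σ = 11.513° → d = Rσ = 6359·0.20093 = 1278 km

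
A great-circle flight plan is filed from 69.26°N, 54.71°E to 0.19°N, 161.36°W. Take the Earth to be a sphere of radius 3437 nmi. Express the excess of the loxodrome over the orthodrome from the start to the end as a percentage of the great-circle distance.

16.0%

Great circle: σ = 1.8579 rad → d_gc = Rσ = 6385.5 nmi
Rhumb: Δφ = -1.2055, Δλ = +2.5121, Δψ = -1.6950, q = Δφ/Δψ = 0.7112 → d_rh = R√(Δφ²+q²Δλ²) = 7407.7 nmi
Excess = (7407.7 − 6385.5) / 6385.5 = 1022.2 / 6385.5 = 16.01% ≈ 16.0%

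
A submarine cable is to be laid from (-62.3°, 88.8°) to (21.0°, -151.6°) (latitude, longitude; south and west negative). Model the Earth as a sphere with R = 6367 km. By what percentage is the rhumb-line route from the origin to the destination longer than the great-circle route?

5.3%

Great circle: σ = 2.1313 rad → d_gc = Rσ = 13570.3 km
Rhumb: Δφ = +1.4539, Δλ = +2.0874, Δψ = +1.7752, q = Δφ/Δψ = 0.8190 → d_rh = R√(Δφ²+q²Δλ²) = 14288.6 km
Excess = (14288.6 − 13570.3) / 13570.3 = 718.3 / 13570.3 = 5.29% ≈ 5.3%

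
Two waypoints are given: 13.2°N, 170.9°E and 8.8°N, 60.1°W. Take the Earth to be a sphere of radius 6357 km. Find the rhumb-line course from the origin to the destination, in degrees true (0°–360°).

92.0°

Δψ = ln[tan(π/4+φ₂/2)/tan(π/4+φ₁/2)] = -0.0783
Δλ = +2.2515 rad (taken the short way round)
course = atan2(Δλ, Δψ) = 91.99°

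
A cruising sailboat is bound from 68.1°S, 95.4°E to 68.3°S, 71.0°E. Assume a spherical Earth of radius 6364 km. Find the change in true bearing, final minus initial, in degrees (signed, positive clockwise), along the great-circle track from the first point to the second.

+22.7°

Initial bearing θ₁ = atan2(sin Δλ cos φ₂, cos φ₁ sin φ₂ − sin φ₁ cos φ₂ cos Δλ) = 257.40°
Final bearing θ₂ = (initial bearing from the destination back to the start) + 180° = 280.11°
Δθ = θ₂ − θ₁ = +22.7°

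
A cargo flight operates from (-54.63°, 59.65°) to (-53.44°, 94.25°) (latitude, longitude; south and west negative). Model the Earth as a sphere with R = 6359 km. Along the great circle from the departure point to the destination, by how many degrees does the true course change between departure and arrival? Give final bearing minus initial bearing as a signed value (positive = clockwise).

-28.3°

At departure: θ₁ = atan2(sin Δλ cos φ₂, cos φ₁ sin φ₂ − sin φ₁ cos φ₂ cos Δλ) = 100.90°
At arrival: θ₂ = atan2(sin Δλ cos φ₁, −cos φ₂ sin φ₁ + sin φ₂ cos φ₁ cos Δλ) = 72.60°
Δθ = θ₂ − θ₁ = -28.3°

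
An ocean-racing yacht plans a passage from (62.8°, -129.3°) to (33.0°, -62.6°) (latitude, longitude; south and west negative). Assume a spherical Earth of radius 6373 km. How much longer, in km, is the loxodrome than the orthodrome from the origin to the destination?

194 km

Great circle: cos σ = sin φ₁ sin φ₂ + cos φ₁ cos φ₂ cos Δλ,  σ = 0.8814 rad → d_gc = 5617.4 km
Rhumb line: Δψ = -0.8084, q = Δφ/Δψ = 0.6434, d_rh = R√(Δφ²+q²Δλ²) = 5811.3 km
Excess = 5811.3 − 5617.4 = 193.9 ≈ 194 km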